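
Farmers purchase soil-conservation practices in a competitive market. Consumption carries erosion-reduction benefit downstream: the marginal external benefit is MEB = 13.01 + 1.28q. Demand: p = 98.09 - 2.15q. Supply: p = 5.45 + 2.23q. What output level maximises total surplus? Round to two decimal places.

q* = 34.08

Social marginal benefit = demand + MEB = 111.10 - 0.87q.
Set SMB = MC: 111.10 - 0.87q = 5.45 + 2.23q → q* = 34.0806.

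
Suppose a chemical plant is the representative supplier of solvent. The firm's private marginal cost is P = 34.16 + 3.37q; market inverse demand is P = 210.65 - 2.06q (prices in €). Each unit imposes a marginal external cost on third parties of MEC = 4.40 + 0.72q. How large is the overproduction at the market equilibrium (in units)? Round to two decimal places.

Market equilibrium (private): 34.16 + 3.37q = 210.65 - 2.06q → q_m = 32.5028.
Social marginal cost = private MC + MEC = 38.56 + 4.09q.
Set SMC = demand: 38.56 + 4.09q = 210.65 - 2.06q → q* = 27.9821.
Gap = |32.5028 − 27.9821| = 4.5207.

4.52 units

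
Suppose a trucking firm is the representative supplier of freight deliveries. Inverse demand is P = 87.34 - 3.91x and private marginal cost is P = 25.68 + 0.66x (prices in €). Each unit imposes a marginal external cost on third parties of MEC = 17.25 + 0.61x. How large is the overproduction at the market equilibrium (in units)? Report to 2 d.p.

Market equilibrium (private): 25.68 + 0.66x = 87.34 - 3.91x → x_m = 13.4923.
Social marginal cost = private MC + MEC = 42.93 + 1.27x.
Set SMC = demand: 42.93 + 1.27x = 87.34 - 3.91x → x* = 8.5734.
Gap = |13.4923 − 8.5734| = 4.9189.

4.92 units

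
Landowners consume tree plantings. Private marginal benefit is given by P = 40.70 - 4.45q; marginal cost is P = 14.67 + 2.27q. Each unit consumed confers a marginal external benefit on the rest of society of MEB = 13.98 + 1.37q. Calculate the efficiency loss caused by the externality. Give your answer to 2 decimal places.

Market equilibrium (private): 14.67 + 2.27q = 40.70 - 4.45q → q_m = 3.8735.
Social marginal benefit = demand + MEB = 54.68 - 3.08q.
Set SMB = MC: 54.68 - 3.08q = 14.67 + 2.27q → q* = 7.4785.
The welfare-loss triangle has base |q_m − q*| and height MEB(q_m) (the vertical gap between SMB and MC is zero at q* and MEB at q_m).
DWL = ½ × 3.6050 × 19.2867 = 34.7643.

DWL = 34.76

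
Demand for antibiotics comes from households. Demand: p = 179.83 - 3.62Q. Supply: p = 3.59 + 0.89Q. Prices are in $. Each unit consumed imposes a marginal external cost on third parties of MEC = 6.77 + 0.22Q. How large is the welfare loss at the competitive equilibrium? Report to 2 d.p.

DWL = $24.96

Market equilibrium (private): 3.59 + 0.89Q = 179.83 - 3.62Q → Q_m = 39.0776.
Social marginal benefit = demand − MEC = 173.06 - 3.84Q.
Set SMB = MC: 173.06 - 3.84Q = 3.59 + 0.89Q → Q* = 35.8288.
Between Q* and Q_m the wedge MC − SMB runs linearly from 0 to MEC(Q_m), so the loss is a triangle.
DWL = ½ × 3.2488 × 15.3671 = 24.9623.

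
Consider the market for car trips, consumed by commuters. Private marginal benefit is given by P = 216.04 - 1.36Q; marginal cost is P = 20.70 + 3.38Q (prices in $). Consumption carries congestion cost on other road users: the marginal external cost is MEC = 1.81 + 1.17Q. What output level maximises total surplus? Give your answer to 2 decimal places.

Q* = 32.75

Social marginal benefit = demand − MEC = 214.23 - 2.53Q.
Set SMB = MC: 214.23 - 2.53Q = 20.70 + 3.38Q → Q* = 32.7462.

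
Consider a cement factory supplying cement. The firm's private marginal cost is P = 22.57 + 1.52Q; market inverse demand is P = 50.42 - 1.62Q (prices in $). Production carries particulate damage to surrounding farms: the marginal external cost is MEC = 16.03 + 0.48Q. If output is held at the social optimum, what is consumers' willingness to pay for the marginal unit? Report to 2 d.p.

Social marginal cost = private MC + MEC = 38.60 + 2.00Q.
Set SMC = demand: 38.60 + 2.00Q = 50.42 - 1.62Q → Q* = 3.2652.
Consumer price on the demand curve at Q*: 50.42 − 1.62×3.2652 = 45.1304.

P = $45.13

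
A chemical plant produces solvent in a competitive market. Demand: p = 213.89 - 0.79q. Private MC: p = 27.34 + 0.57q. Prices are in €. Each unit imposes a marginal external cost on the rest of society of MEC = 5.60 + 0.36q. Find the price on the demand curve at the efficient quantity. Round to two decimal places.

Social marginal cost = private MC + MEC = 32.94 + 0.93q.
Set SMC = demand: 32.94 + 0.93q = 213.89 - 0.79q → q* = 105.2035.
Consumer price on the demand curve at q*: 213.89 − 0.79×105.2035 = 130.7792.

P = €130.78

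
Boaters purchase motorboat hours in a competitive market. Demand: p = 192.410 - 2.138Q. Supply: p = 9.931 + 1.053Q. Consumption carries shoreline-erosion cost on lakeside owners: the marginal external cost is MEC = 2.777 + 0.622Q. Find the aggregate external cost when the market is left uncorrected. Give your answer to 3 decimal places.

Market equilibrium (private): 9.931 + 1.053Q = 192.410 - 2.138Q → Q_m = 57.1855.
Total external cost = ∫₀^{Q_m} (2.777 + 0.622Q) dQ = 2.777×57.1855 + ½×0.622×57.1855² = 1175.8306.

1175.831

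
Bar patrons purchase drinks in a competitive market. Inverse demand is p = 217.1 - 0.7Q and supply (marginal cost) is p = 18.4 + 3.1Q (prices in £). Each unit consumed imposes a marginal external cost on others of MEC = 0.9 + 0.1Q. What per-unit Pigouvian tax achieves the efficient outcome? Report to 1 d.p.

tax = £6.0 per unit

Social marginal benefit = demand − MEC = 216.2 - 0.8Q.
Set SMB = MC: 216.2 - 0.8Q = 18.4 + 3.1Q → Q* = 50.7179.
The Pigouvian tax equals MEC at Q*: 0.9 + 0.1×50.7179 = 5.9718.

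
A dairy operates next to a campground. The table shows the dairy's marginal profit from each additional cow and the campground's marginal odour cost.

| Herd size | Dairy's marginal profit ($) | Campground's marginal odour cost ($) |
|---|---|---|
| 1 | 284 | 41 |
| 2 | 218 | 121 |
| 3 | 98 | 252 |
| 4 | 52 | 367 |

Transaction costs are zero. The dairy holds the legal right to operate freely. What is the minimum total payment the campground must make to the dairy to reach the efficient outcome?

Left alone the dairy would choose level 4 (marginal profit stays positive).
Efficient level: k* = 2 (marginal profit ≥ marginal odour cost through 2).
The campground must at least cover the dairy's forgone profit from cutting 4→2: 98 + 52 = 150.

$150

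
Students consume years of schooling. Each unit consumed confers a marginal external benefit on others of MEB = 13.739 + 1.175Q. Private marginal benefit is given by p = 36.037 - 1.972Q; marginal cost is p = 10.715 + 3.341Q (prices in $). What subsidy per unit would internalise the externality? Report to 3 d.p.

subsidy = $24.831 per unit

Social marginal benefit = demand + MEB = 49.776 - 0.797Q.
Set SMB = MC: 49.776 - 0.797Q = 10.715 + 3.341Q → Q* = 9.4396.
The Pigouvian subsidy equals MEB at Q*: 13.739 + 1.175×9.4396 = 24.8305.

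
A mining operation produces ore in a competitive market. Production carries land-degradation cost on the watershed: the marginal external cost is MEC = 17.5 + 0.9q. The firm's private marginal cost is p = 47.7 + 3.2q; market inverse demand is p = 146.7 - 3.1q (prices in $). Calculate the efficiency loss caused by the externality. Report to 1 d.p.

Market equilibrium (private): 47.7 + 3.2q = 146.7 - 3.1q → q_m = 15.7143.
Social marginal cost = private MC + MEC = 65.2 + 4.1q.
Set SMC = demand: 65.2 + 4.1q = 146.7 - 3.1q → q* = 11.3194.
Between q* and q_m the wedge SMC − demand runs linearly from 0 to MEC(q_m), so the loss is a triangle.
DWL = ½ × 4.3949 × 31.6429 = 69.5337.

DWL = $69.5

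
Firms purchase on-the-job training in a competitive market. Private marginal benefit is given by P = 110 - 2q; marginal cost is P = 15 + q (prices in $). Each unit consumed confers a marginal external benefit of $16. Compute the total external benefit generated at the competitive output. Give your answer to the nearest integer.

$507

Market equilibrium (private): 15 + q = 110 - 2q → q_m = 31.6667.
Total external benefit = MEB × q_m = 16 × 31.6667 = 506.6672.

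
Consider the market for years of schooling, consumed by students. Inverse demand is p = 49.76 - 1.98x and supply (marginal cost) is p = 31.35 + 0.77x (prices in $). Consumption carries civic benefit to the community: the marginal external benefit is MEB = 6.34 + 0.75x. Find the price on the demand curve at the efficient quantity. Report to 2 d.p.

Social marginal benefit = demand + MEB = 56.10 - 1.23x.
Set SMB = MC: 56.10 - 1.23x = 31.35 + 0.77x → x* = 12.3750.
Consumer price on the demand curve at x*: 49.76 − 1.98×12.3750 = 25.2575.

P = $25.26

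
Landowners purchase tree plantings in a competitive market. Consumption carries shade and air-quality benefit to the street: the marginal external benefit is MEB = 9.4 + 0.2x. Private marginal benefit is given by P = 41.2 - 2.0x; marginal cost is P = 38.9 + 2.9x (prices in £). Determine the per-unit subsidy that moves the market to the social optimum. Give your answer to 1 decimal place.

Social marginal benefit = demand + MEB = 50.6 - 1.8x.
Set SMB = MC: 50.6 - 1.8x = 38.9 + 2.9x → x* = 2.4894.
The Pigouvian subsidy equals MEB at x*: 9.4 + 0.2×2.4894 = 9.8979.

subsidy = £9.9 per unit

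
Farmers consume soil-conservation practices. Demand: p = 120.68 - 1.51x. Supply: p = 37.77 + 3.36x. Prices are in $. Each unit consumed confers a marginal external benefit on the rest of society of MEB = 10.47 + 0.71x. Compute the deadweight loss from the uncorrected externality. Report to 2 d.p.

DWL = $61.16

Market equilibrium (private): 37.77 + 3.36x = 120.68 - 1.51x → x_m = 17.0246.
Social marginal benefit = demand + MEB = 131.15 - 0.80x.
Set SMB = MC: 131.15 - 0.80x = 37.77 + 3.36x → x* = 22.4471.
Between x* and x_m the wedge SMB − MC runs linearly from 0 to MEB(x_m), so the loss is a triangle.
DWL = ½ × 5.4225 × 22.5575 = 61.1590.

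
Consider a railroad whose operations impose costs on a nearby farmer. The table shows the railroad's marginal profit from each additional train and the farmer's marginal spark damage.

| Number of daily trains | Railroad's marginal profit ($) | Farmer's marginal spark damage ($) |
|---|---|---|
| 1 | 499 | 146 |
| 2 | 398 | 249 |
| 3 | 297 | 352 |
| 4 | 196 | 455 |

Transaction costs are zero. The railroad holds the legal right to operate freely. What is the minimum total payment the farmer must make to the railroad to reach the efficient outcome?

$493

Left alone the railroad would choose level 4 (marginal profit stays positive).
Efficient level: k* = 2 (marginal profit ≥ marginal spark damage through 2).
The farmer must at least cover the railroad's forgone profit from cutting 4→2: 297 + 196 = 493.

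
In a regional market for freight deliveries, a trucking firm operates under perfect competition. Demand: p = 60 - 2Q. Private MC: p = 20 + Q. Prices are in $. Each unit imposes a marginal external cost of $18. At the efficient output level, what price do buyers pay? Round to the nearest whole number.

Social marginal cost = private MC + MEC = 38 + Q.
Set SMC = demand: 38 + Q = 60 - 2Q → Q* = 7.3333.
Consumer price on the demand curve at Q*: 60 − 2×7.3333 = 45.3334.

P = $45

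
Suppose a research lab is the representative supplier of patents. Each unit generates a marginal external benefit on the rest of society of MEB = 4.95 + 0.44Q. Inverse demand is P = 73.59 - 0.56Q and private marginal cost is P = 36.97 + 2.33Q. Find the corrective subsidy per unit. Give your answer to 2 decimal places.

Social marginal cost = private MC − MEB = 32.02 + 1.89Q.
Set SMC = demand: 32.02 + 1.89Q = 73.59 - 0.56Q → Q* = 16.9673.
The Pigouvian subsidy equals MEB at Q*: 4.95 + 0.44×16.9673 = 12.4156.

subsidy = 12.42 per unit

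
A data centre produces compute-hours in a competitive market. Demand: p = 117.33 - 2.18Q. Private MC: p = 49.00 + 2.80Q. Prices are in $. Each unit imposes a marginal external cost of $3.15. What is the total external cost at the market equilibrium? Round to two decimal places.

Market equilibrium (private): 49.00 + 2.80Q = 117.33 - 2.18Q → Q_m = 13.7209.
Total external cost = MEC × Q_m = 3.15 × 13.7209 = 43.2208.

$43.22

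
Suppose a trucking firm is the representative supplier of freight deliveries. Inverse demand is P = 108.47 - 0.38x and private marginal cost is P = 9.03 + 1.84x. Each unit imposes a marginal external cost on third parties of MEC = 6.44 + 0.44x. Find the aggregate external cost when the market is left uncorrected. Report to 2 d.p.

729.87

Market equilibrium (private): 9.03 + 1.84x = 108.47 - 0.38x → x_m = 44.7928.
Total external cost = ∫₀^{x_m} (6.44 + 0.44x) dx = 6.44×44.7928 + ½×0.44×44.7928² = 729.8725.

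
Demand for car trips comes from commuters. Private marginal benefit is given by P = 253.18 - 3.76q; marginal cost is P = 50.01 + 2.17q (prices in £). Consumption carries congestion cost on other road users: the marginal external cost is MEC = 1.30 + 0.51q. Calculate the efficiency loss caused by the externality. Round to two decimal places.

Market equilibrium (private): 50.01 + 2.17q = 253.18 - 3.76q → q_m = 34.2614.
Social marginal benefit = demand − MEC = 251.88 - 4.27q.
Set SMB = MC: 251.88 - 4.27q = 50.01 + 2.17q → q* = 31.3463.
Height of the DWL triangle at q_m is MC(q_m) − SMB(q_m) = MEC(q_m) = 18.7733.
DWL = ½ × 2.9151 × 18.7733 = 27.3630.

DWL = £27.36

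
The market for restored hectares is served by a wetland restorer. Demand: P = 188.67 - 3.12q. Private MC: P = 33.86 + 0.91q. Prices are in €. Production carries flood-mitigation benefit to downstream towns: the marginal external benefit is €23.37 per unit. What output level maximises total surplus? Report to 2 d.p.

Social marginal cost = private MC − MEB = 10.49 + 0.91q.
Set SMC = demand: 10.49 + 0.91q = 188.67 - 3.12q → q* = 44.2134.

q* = 44.21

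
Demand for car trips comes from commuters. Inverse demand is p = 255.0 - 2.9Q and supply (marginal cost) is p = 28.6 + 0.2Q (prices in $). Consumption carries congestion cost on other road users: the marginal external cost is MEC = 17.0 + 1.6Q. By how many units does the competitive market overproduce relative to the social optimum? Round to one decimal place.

Market equilibrium (private): 28.6 + 0.2Q = 255.0 - 2.9Q → Q_m = 73.0323.
Social marginal benefit = demand − MEC = 238.0 - 4.5Q.
Set SMB = MC: 238.0 - 4.5Q = 28.6 + 0.2Q → Q* = 44.5532.
Gap = |73.0323 − 44.5532| = 28.4791.

28.5 units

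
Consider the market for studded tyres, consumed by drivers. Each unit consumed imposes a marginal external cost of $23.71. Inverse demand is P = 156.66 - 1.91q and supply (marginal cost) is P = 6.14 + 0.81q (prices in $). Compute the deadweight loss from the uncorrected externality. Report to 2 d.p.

DWL = $103.34

Market equilibrium (private): 6.14 + 0.81q = 156.66 - 1.91q → q_m = 55.3382.
Social marginal benefit = demand − MEC = 132.95 - 1.91q.
Set SMB = MC: 132.95 - 1.91q = 6.14 + 0.81q → q* = 46.6213.
Between q* and q_m the wedge MC − SMB runs linearly from 0 to MEC(q_m), so the loss is a triangle.
DWL = ½ × 8.7169 × 23.7100 = 103.3388.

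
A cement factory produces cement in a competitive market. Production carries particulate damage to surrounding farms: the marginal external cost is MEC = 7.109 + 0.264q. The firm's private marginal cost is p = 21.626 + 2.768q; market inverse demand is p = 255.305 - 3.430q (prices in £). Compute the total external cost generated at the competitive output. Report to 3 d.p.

Market equilibrium (private): 21.626 + 2.768q = 255.305 - 3.430q → q_m = 37.7023.
Total external cost = ∫₀^{q_m} (7.109 + 0.264q) dq = 7.109×37.7023 + ½×0.264×37.7023² = 455.6588.

£455.659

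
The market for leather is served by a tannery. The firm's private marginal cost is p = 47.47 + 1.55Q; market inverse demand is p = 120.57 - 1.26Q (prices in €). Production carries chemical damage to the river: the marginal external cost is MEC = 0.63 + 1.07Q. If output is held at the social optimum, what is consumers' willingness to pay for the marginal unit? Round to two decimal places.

P = €97.04

Social marginal cost = private MC + MEC = 48.10 + 2.62Q.
Set SMC = demand: 48.10 + 2.62Q = 120.57 - 1.26Q → Q* = 18.6778.
Consumer price on the demand curve at Q*: 120.57 − 1.26×18.6778 = 97.0360.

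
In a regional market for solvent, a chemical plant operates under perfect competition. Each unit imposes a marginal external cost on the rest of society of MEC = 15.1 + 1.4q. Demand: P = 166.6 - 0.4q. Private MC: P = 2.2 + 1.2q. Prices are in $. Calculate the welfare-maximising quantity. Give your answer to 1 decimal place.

Social marginal cost = private MC + MEC = 17.3 + 2.6q.
Set SMC = demand: 17.3 + 2.6q = 166.6 - 0.4q → q* = 49.7667.

q* = 49.8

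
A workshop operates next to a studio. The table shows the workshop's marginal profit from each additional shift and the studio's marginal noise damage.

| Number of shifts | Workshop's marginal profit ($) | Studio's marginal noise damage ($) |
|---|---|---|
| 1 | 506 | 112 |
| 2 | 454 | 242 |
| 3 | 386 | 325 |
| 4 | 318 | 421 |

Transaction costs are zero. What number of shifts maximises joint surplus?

Bargaining reaches the level where marginal profit last exceeds marginal noise damage.
That holds through level 3 (386 ≥ 325) but not at 4 (318 < 421).

3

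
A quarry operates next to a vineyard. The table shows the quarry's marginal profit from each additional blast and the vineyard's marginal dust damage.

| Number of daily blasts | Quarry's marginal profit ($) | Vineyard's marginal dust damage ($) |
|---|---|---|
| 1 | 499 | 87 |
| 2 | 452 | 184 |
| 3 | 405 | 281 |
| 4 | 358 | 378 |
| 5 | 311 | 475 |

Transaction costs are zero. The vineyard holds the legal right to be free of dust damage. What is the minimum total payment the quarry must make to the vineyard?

Efficient level: marginal profit ≥ marginal dust damage through level 3, so k* = 3.
With the vineyard holding the right, the quarry must at least compensate total damage at k*: 87 + 184 + 281 = 552.

$552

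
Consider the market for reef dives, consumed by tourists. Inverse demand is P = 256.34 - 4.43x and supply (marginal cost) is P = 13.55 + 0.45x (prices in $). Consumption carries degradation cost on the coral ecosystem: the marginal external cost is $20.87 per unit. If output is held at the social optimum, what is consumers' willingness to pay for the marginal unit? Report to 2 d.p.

P = $54.88

Social marginal benefit = demand − MEC = 235.47 - 4.43x.
Set SMB = MC: 235.47 - 4.43x = 13.55 + 0.45x → x* = 45.4754.
Consumer price on the demand curve at x*: 256.34 − 4.43×45.4754 = 54.8840.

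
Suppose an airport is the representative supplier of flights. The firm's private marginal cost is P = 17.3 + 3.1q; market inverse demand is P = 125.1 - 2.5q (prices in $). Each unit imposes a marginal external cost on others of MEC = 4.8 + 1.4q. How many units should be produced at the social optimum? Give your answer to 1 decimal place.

q* = 14.7

Social marginal cost = private MC + MEC = 22.1 + 4.5q.
Set SMC = demand: 22.1 + 4.5q = 125.1 - 2.5q → q* = 14.7143.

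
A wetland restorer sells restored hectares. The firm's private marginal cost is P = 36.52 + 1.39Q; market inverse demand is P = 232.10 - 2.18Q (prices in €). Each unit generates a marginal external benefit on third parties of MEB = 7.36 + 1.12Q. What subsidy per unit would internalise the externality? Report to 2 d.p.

Social marginal cost = private MC − MEB = 29.16 + 0.27Q.
Set SMC = demand: 29.16 + 0.27Q = 232.10 - 2.18Q → Q* = 82.8327.
The Pigouvian subsidy equals MEB at Q*: 7.36 + 1.12×82.8327 = 100.1326.

subsidy = €100.13 per unit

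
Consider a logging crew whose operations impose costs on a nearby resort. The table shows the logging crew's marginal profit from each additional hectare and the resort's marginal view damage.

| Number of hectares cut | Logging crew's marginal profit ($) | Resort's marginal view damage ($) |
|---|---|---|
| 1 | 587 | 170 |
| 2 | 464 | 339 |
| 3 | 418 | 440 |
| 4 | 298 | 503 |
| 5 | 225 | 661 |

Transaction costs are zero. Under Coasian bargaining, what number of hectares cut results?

2

Bargaining reaches the level where marginal profit last exceeds marginal view damage.
That holds through level 2 (464 ≥ 339) but not at 3 (418 < 440).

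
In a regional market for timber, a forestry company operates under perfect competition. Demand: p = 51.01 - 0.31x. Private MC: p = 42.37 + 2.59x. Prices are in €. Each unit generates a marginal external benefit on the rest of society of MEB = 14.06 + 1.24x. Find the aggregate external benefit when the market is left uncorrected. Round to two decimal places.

€47.39

Market equilibrium (private): 42.37 + 2.59x = 51.01 - 0.31x → x_m = 2.9793.
Total external benefit = ∫₀^{x_m} (14.06 + 1.24x) dx = 14.06×2.9793 + ½×1.24×2.9793² = 47.3922.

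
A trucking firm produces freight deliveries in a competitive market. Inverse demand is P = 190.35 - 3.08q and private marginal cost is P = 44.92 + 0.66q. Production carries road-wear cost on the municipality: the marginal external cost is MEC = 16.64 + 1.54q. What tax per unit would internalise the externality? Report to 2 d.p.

Social marginal cost = private MC + MEC = 61.56 + 2.20q.
Set SMC = demand: 61.56 + 2.20q = 190.35 - 3.08q → q* = 24.3920.
The Pigouvian tax equals MEC at q*: 16.64 + 1.54×24.3920 = 54.2037.

tax = 54.20 per unit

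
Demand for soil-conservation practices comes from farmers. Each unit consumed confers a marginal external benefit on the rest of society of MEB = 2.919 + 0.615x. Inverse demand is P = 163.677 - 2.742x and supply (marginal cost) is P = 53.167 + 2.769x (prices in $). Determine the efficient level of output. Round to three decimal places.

Social marginal benefit = demand + MEB = 166.596 - 2.127x.
Set SMB = MC: 166.596 - 2.127x = 53.167 + 2.769x → x* = 23.1677.

x* = 23.168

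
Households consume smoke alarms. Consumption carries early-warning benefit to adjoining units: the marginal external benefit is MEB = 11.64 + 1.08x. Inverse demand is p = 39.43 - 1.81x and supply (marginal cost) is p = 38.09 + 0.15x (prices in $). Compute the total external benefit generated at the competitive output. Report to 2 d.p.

$8.21

Market equilibrium (private): 38.09 + 0.15x = 39.43 - 1.81x → x_m = 0.6837.
Total external benefit = ∫₀^{x_m} (11.64 + 1.08x) dx = 11.64×0.6837 + ½×1.08×0.6837² = 8.2107.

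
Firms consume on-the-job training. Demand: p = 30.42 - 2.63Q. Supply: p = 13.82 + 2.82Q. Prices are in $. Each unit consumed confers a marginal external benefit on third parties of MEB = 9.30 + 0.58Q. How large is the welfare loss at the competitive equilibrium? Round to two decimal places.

Market equilibrium (private): 13.82 + 2.82Q = 30.42 - 2.63Q → Q_m = 3.0459.
Social marginal benefit = demand + MEB = 39.72 - 2.05Q.
Set SMB = MC: 39.72 - 2.05Q = 13.82 + 2.82Q → Q* = 5.3183.
Between Q* and Q_m the wedge SMB − MC runs linearly from 0 to MEB(Q_m), so the loss is a triangle.
DWL = ½ × 2.2724 × 11.0666 = 12.5739.

DWL = $12.57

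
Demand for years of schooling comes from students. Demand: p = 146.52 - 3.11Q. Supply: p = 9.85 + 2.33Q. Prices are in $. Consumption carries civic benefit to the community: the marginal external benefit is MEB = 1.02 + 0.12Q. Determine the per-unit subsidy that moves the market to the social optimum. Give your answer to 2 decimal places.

subsidy = $4.13 per unit

Social marginal benefit = demand + MEB = 147.54 - 2.99Q.
Set SMB = MC: 147.54 - 2.99Q = 9.85 + 2.33Q → Q* = 25.8816.
The Pigouvian subsidy equals MEB at Q*: 1.02 + 0.12×25.8816 = 4.1258.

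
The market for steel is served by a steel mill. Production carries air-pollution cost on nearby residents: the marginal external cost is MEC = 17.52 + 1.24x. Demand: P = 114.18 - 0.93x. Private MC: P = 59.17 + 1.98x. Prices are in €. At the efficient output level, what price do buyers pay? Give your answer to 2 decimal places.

P = €105.78

Social marginal cost = private MC + MEC = 76.69 + 3.22x.
Set SMC = demand: 76.69 + 3.22x = 114.18 - 0.93x → x* = 9.0337.
Consumer price on the demand curve at x*: 114.18 − 0.93×9.0337 = 105.7787.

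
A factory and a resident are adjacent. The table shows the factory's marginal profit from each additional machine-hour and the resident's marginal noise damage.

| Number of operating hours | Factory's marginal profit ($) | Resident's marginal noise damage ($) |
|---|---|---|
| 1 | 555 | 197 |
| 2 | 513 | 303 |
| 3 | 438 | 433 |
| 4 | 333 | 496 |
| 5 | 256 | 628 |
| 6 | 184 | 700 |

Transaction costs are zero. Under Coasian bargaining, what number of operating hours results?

3

Bargaining reaches the level where marginal profit last exceeds marginal noise damage.
That holds through level 3 (438 ≥ 433) but not at 4 (333 < 496).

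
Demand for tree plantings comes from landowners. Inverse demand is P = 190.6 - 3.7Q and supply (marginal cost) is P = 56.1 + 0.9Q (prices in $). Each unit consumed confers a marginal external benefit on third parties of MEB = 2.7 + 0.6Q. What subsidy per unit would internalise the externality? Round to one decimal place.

Social marginal benefit = demand + MEB = 193.3 - 3.1Q.
Set SMB = MC: 193.3 - 3.1Q = 56.1 + 0.9Q → Q* = 34.3000.
The Pigouvian subsidy equals MEB at Q*: 2.7 + 0.6×34.3000 = 23.2800.

subsidy = $23.3 per unit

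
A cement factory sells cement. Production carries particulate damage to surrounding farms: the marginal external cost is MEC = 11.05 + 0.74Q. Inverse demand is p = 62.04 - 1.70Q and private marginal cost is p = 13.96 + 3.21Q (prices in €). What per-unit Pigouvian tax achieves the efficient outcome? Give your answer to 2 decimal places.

Social marginal cost = private MC + MEC = 25.01 + 3.95Q.
Set SMC = demand: 25.01 + 3.95Q = 62.04 - 1.70Q → Q* = 6.5540.
The Pigouvian tax equals MEC at Q*: 11.05 + 0.74×6.5540 = 15.9000.

tax = €15.90 per unit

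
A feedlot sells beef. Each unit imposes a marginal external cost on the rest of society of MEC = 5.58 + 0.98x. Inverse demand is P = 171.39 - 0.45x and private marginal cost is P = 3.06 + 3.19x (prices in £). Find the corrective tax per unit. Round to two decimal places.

Social marginal cost = private MC + MEC = 8.64 + 4.17x.
Set SMC = demand: 8.64 + 4.17x = 171.39 - 0.45x → x* = 35.2273.
The Pigouvian tax equals MEC at x*: 5.58 + 0.98×35.2273 = 40.1028.

tax = £40.10 per unit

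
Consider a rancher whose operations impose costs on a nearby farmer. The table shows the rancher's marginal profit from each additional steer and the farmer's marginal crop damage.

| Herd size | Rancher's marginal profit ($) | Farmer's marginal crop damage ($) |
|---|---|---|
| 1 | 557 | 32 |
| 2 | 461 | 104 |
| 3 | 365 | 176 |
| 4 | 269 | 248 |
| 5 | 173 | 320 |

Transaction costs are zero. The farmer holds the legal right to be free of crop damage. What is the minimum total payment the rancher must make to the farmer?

Efficient level: marginal profit ≥ marginal crop damage through level 4, so k* = 4.
With the farmer holding the right, the rancher must at least compensate total damage at k*: 32 + 104 + 176 + 248 = 560.

$560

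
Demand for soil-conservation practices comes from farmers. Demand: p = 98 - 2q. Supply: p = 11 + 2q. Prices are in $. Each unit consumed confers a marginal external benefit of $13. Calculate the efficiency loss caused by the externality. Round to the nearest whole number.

Market equilibrium (private): 11 + 2q = 98 - 2q → q_m = 21.7500.
Social marginal benefit = demand + MEB = 111 - 2q.
Set SMB = MC: 111 - 2q = 11 + 2q → q* = 25.0000.
Height of the DWL triangle at q_m is SMB(q_m) − MC(q_m) = MEB(q_m) = 13.0000.
DWL = ½ × 3.2500 × 13.0000 = 21.1250.

DWL = $21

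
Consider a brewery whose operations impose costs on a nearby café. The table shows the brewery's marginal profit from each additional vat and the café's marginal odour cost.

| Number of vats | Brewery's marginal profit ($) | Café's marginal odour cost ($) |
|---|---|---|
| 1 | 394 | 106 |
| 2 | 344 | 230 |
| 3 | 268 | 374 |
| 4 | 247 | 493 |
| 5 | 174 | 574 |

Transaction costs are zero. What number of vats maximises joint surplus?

Bargaining reaches the level where marginal profit last exceeds marginal odour cost.
That holds through level 2 (344 ≥ 230) but not at 3 (268 < 374).

2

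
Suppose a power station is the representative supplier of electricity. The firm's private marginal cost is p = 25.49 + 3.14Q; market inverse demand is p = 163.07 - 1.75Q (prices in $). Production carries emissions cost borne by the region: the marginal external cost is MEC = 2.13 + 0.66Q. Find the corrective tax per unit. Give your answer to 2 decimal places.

Social marginal cost = private MC + MEC = 27.62 + 3.80Q.
Set SMC = demand: 27.62 + 3.80Q = 163.07 - 1.75Q → Q* = 24.4054.
The Pigouvian tax equals MEC at Q*: 2.13 + 0.66×24.4054 = 18.2376.

tax = $18.24 per unit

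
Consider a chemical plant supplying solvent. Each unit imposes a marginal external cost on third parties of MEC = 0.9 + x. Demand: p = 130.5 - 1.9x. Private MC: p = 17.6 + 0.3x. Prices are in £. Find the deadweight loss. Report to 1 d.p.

Market equilibrium (private): 17.6 + 0.3x = 130.5 - 1.9x → x_m = 51.3182.
Social marginal cost = private MC + MEC = 18.5 + 1.3x.
Set SMC = demand: 18.5 + 1.3x = 130.5 - 1.9x → x* = 35.0000.
The loss is the area between SMC and demand from x* to x_m; with linear curves that's a triangle of height MEC(x_m).
DWL = ½ × 16.3182 × 52.2182 = 426.0535.

DWL = £426.1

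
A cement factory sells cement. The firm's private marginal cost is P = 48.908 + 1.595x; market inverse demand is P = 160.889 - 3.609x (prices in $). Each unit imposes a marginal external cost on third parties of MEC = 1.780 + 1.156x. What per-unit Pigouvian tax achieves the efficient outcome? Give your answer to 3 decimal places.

Social marginal cost = private MC + MEC = 50.688 + 2.751x.
Set SMC = demand: 50.688 + 2.751x = 160.889 - 3.609x → x* = 17.3272.
The Pigouvian tax equals MEC at x*: 1.780 + 1.156×17.3272 = 21.8102.

tax = $21.810 per unit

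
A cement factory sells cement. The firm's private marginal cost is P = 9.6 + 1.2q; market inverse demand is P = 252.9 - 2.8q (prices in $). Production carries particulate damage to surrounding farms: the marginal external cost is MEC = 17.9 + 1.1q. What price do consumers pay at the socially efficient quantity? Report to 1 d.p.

P = $129.2

Social marginal cost = private MC + MEC = 27.5 + 2.3q.
Set SMC = demand: 27.5 + 2.3q = 252.9 - 2.8q → q* = 44.1961.
Consumer price on the demand curve at q*: 252.9 − 2.8×44.1961 = 129.1509.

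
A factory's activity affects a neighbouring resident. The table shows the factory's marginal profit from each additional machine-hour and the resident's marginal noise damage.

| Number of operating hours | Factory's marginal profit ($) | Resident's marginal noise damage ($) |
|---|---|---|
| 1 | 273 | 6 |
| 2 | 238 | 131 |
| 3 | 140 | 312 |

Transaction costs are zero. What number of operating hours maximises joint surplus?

2

Bargaining reaches the level where marginal profit last exceeds marginal noise damage.
That holds through level 2 (238 ≥ 131) but not at 3 (140 < 312).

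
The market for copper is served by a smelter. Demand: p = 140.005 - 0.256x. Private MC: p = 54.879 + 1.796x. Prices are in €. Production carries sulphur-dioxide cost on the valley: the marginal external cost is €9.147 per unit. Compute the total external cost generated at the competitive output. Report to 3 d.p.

€379.458

Market equilibrium (private): 54.879 + 1.796x = 140.005 - 0.256x → x_m = 41.4844.
Total external cost = MEC × x_m = 9.147 × 41.4844 = 379.4578.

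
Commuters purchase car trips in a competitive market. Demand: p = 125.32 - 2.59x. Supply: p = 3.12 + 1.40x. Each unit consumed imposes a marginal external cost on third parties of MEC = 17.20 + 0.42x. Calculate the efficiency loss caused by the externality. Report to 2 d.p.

Market equilibrium (private): 3.12 + 1.40x = 125.32 - 2.59x → x_m = 30.6266.
Social marginal benefit = demand − MEC = 108.12 - 3.01x.
Set SMB = MC: 108.12 - 3.01x = 3.12 + 1.40x → x* = 23.8095.
Height of the DWL triangle at x_m is MC(x_m) − SMB(x_m) = MEC(x_m) = 30.0632.
DWL = ½ × 6.8171 × 30.0632 = 102.4719.

DWL = 102.47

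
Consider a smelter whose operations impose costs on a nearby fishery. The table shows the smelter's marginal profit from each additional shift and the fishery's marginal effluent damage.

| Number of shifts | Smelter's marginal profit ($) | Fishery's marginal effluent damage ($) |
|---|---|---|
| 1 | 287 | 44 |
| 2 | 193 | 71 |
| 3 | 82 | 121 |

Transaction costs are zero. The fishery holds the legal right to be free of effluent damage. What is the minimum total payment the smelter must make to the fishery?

$115

Efficient level: marginal profit ≥ marginal effluent damage through level 2, so k* = 2.
With the fishery holding the right, the smelter must at least compensate total damage at k*: 44 + 71 = 115.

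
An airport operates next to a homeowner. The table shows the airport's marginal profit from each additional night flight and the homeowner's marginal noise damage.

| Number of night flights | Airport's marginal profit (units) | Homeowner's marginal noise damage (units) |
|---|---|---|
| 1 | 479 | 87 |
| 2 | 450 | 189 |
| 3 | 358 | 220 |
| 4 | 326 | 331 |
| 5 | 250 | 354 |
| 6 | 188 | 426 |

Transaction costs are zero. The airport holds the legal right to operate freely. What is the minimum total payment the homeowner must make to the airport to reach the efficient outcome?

Left alone the airport would choose level 6 (marginal profit stays positive).
Efficient level: k* = 3 (marginal profit ≥ marginal noise damage through 3).
The homeowner must at least cover the airport's forgone profit from cutting 6→3: 326 + 250 + 188 = 764.

764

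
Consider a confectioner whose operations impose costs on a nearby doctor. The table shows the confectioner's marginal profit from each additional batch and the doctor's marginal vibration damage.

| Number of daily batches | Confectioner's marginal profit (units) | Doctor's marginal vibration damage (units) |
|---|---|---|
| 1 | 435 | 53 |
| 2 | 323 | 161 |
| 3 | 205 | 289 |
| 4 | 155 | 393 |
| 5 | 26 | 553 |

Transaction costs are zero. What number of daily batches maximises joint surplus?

Bargaining reaches the level where marginal profit last exceeds marginal vibration damage.
That holds through level 2 (323 ≥ 161) but not at 3 (205 < 289).

2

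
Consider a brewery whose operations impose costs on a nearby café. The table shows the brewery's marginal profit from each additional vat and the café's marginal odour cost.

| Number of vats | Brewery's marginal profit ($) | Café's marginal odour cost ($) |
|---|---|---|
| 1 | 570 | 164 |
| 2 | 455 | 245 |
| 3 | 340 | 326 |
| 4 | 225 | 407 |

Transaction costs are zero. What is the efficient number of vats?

3

Bargaining reaches the level where marginal profit last exceeds marginal odour cost.
That holds through level 3 (340 ≥ 326) but not at 4 (225 < 407).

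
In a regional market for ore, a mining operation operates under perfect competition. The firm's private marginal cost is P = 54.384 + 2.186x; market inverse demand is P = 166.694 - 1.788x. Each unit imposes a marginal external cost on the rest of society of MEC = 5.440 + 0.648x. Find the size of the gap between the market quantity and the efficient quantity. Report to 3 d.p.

Market equilibrium (private): 54.384 + 2.186x = 166.694 - 1.788x → x_m = 28.2612.
Social marginal cost = private MC + MEC = 59.824 + 2.834x.
Set SMC = demand: 59.824 + 2.834x = 166.694 - 1.788x → x* = 23.1220.
Gap = |28.2612 − 23.1220| = 5.1392.

5.139 units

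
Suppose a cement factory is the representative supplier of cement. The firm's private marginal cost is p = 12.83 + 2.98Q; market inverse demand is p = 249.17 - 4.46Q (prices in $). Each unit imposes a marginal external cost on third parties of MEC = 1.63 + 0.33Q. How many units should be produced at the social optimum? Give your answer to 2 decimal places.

Social marginal cost = private MC + MEC = 14.46 + 3.31Q.
Set SMC = demand: 14.46 + 3.31Q = 249.17 - 4.46Q → Q* = 30.2072.

Q* = 30.21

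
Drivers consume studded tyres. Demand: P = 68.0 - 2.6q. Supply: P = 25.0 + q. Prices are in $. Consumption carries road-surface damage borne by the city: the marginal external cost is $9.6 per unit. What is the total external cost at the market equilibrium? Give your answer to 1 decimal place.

$114.7

Market equilibrium (private): 25.0 + q = 68.0 - 2.6q → q_m = 11.9444.
Total external cost = MEC × q_m = 9.6 × 11.9444 = 114.6662.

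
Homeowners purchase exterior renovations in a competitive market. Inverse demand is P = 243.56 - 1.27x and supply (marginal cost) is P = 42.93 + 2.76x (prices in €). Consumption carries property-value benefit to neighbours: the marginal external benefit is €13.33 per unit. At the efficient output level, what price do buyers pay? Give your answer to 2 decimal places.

Social marginal benefit = demand + MEB = 256.89 - 1.27x.
Set SMB = MC: 256.89 - 1.27x = 42.93 + 2.76x → x* = 53.0918.
Consumer price on the demand curve at x*: 243.56 − 1.27×53.0918 = 176.1334.

P = €176.13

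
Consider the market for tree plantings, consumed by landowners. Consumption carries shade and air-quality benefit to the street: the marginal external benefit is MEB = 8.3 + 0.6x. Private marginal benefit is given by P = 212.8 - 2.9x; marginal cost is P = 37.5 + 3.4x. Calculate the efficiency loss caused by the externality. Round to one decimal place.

DWL = 54.8

Market equilibrium (private): 37.5 + 3.4x = 212.8 - 2.9x → x_m = 27.8254.
Social marginal benefit = demand + MEB = 221.1 - 2.3x.
Set SMB = MC: 221.1 - 2.3x = 37.5 + 3.4x → x* = 32.2105.
Between x* and x_m the wedge SMB − MC runs linearly from 0 to MEB(x_m), so the loss is a triangle.
DWL = ½ × 4.3851 × 24.9952 = 54.8032.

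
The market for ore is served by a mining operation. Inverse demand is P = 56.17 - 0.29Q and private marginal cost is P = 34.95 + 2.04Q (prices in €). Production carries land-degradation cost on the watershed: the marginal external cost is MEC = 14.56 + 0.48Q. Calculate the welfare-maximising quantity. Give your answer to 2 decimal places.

Social marginal cost = private MC + MEC = 49.51 + 2.52Q.
Set SMC = demand: 49.51 + 2.52Q = 56.17 - 0.29Q → Q* = 2.3701.

Q* = 2.37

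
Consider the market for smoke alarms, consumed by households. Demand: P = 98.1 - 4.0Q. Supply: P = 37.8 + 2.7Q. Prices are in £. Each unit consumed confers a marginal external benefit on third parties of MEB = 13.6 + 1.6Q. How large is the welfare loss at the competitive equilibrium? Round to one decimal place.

Market equilibrium (private): 37.8 + 2.7Q = 98.1 - 4.0Q → Q_m = 9.0000.
Social marginal benefit = demand + MEB = 111.7 - 2.4Q.
Set SMB = MC: 111.7 - 2.4Q = 37.8 + 2.7Q → Q* = 14.4902.
The welfare-loss triangle has base |Q_m − Q*| and height MEB(Q_m) (the vertical gap between SMB and MC is zero at Q* and MEB at Q_m).
DWL = ½ × 5.4902 × 28.0000 = 76.8628.

DWL = £76.9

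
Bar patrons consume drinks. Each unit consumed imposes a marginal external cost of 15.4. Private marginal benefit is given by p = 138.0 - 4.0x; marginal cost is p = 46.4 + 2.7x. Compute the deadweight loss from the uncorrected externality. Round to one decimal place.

DWL = 17.7

Market equilibrium (private): 46.4 + 2.7x = 138.0 - 4.0x → x_m = 13.6716.
Social marginal benefit = demand − MEC = 122.6 - 4.0x.
Set SMB = MC: 122.6 - 4.0x = 46.4 + 2.7x → x* = 11.3731.
The loss is the area between SMB and MC from x* to x_m; with linear curves that's a triangle of height MEC(x_m).
DWL = ½ × 2.2985 × 15.4000 = 17.6985.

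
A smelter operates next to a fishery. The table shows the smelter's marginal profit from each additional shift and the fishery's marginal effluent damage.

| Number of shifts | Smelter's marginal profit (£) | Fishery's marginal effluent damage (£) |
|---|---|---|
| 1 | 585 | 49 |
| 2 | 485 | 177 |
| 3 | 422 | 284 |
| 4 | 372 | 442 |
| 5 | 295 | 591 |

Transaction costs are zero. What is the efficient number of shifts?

3

Bargaining reaches the level where marginal profit last exceeds marginal effluent damage.
That holds through level 3 (422 ≥ 284) but not at 4 (372 < 442).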